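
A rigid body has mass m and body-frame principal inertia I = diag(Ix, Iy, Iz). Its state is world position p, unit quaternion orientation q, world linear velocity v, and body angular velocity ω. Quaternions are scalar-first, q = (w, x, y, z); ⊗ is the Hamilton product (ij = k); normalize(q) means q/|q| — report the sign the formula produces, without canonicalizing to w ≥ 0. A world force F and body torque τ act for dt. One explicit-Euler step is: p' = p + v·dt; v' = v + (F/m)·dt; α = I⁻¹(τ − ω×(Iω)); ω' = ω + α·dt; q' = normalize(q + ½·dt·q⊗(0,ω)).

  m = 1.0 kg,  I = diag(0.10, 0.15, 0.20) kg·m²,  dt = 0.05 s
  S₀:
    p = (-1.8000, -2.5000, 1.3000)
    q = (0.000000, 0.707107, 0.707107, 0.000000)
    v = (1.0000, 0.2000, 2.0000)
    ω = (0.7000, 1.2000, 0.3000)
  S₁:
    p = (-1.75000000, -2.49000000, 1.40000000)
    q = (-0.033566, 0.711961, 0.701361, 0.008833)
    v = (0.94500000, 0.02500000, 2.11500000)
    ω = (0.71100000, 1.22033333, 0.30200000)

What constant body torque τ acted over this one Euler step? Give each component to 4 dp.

τ = (0.0400, 0.0400, 0.0500)

Δω = ω₁−ω₀ = (0.01100000, 0.02033333, 0.00200000)
gyro term ω₀×Iω₀ = (0.0180, -0.0210, 0.0420)
τ = I·(Δω/dt) + ω₀×(Iω₀) = (0.0400, 0.0400, 0.0500)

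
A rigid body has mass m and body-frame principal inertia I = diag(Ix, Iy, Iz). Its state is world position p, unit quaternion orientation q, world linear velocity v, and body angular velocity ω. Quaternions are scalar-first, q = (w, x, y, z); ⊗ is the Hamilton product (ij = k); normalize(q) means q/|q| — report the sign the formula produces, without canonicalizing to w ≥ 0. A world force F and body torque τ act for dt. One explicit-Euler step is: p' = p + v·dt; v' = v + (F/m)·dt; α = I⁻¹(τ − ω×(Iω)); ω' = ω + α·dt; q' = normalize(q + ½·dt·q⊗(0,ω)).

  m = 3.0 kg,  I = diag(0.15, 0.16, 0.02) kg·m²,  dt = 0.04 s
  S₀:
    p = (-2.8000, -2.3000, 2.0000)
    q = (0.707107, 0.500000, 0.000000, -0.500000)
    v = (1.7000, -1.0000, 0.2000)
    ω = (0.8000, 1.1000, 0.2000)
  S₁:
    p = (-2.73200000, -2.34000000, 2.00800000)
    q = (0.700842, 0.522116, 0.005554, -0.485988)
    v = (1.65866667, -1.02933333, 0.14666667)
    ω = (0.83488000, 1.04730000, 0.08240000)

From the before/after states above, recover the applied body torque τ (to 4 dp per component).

ω₁ − ω₀ = (0.03488000, -0.05270000, -0.11760000)
precession coupling = (-0.0308, 0.0208, 0.0088)
I·α + gyro = (0.1000, -0.1900, -0.0500)

τ = (0.1000, -0.1900, -0.0500)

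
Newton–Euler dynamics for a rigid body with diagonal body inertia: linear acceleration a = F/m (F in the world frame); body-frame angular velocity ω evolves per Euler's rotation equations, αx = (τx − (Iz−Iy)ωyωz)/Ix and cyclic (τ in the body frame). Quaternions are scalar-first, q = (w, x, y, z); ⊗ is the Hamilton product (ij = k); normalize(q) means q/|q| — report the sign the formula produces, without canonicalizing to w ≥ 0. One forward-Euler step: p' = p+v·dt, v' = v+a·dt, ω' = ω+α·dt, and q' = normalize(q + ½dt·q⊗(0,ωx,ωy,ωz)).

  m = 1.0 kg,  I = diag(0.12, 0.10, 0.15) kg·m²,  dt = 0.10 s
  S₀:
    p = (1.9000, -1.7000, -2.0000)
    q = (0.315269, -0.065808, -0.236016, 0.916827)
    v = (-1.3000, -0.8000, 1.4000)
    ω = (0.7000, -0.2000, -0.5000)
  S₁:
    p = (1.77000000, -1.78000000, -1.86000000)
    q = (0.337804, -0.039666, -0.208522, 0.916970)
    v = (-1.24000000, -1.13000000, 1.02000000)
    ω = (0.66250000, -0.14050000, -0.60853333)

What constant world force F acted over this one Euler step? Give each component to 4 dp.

velocity change Δv = (0.06000000, -0.33000000, -0.38000000)
applied force F = (0.6000, -3.3000, -3.8000)

F = (0.6000, -3.3000, -3.8000)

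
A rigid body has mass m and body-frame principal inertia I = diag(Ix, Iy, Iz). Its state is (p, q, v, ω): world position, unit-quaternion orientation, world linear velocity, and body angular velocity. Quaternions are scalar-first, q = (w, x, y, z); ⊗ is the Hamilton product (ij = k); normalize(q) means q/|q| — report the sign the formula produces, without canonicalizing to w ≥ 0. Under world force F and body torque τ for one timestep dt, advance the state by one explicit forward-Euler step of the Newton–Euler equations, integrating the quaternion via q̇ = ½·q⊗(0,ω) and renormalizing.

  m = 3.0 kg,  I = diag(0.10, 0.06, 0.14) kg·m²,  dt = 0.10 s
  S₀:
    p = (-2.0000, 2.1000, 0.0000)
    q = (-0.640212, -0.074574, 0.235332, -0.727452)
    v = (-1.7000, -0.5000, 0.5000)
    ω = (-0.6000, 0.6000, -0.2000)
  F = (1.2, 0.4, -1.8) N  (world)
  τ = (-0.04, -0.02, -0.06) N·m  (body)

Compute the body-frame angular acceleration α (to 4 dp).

α = (-0.3040, -0.2533, -0.5314)

ω×(Iω) gyroscopic = (-0.0096, -0.0048, 0.0144)
(τ − ω×Iω)/I = (-0.3040, -0.2533, -0.5314)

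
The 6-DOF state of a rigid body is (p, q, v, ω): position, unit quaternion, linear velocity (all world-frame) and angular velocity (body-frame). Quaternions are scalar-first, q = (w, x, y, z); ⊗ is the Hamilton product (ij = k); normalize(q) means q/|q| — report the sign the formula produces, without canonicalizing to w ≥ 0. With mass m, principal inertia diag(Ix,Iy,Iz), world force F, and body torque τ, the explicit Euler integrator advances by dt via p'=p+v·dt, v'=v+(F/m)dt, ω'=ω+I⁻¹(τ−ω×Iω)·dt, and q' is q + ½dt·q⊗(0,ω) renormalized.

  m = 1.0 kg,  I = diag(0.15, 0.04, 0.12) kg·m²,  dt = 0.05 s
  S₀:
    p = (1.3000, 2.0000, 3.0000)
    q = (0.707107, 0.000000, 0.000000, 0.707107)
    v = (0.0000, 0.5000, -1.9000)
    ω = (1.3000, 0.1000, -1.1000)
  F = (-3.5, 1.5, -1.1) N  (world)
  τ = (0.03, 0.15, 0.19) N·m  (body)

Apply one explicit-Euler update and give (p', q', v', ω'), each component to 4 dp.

p' = (1.3000, 2.0250, 2.9050)
q' = (0.7259, 0.0212, 0.0247, 0.6870)
v' = (-0.1750, 0.5750, -1.9550)
ω' = (1.3129, 0.3411, -1.0149)

gyro term ω×Iω = (-0.0088, -0.0429, -0.0143)
angular accel α = (0.2587, 4.8225, 1.7025)
ω + α·dt = (1.3129, 0.3411, -1.0149)
q⊗(0,ω) = (0.7778177, 0.8485284, 0.9899498, -0.7778177)
q + ½dt·q⊗(0,ω), renormalized = (0.7259, 0.0212, 0.0247, 0.6870)
a = (-3.5000, 1.5000, -1.1000)
p + v·dt = (1.3000, 2.0250, 2.9050)
v + (F/m)dt = (-0.1750, 0.5750, -1.9550)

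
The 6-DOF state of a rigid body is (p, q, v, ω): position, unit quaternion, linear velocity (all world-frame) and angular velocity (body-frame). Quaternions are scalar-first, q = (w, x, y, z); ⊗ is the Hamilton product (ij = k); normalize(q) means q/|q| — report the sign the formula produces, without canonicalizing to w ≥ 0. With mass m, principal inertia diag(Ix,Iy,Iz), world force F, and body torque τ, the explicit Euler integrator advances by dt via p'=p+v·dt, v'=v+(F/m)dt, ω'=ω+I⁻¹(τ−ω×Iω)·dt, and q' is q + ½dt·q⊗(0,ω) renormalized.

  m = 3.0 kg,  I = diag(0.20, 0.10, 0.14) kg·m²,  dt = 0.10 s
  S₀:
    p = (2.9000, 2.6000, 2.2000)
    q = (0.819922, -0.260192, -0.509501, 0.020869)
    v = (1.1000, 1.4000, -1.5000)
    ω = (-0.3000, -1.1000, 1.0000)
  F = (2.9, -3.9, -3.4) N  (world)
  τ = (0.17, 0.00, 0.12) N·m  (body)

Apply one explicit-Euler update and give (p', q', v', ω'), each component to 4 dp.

p' = (3.0100, 2.7400, 2.0500)
q' = (0.7847, -0.2960, -0.5403, 0.0683)
v' = (1.1967, 1.2700, -1.6133)
ω' = (-0.1930, -1.0820, 1.1093)

(τ − ω×Iω)/I = (1.0700, 0.1800, 1.0929)
ω + α·dt = (-0.1930, -1.0820, 1.1093)
Hamilton product q⊗(0,ω) = (-0.6593777, -0.7325217, -0.6479829, 0.9532829)
q' = normalize(q + ½dt·q⊗(0,ω)) = (0.7847, -0.2960, -0.5403, 0.0683)
linear accel F/m = (0.9667, -1.3000, -1.1333)
new position p' = (3.0100, 2.7400, 2.0500)
v + (F/m)dt = (1.1967, 1.2700, -1.6133)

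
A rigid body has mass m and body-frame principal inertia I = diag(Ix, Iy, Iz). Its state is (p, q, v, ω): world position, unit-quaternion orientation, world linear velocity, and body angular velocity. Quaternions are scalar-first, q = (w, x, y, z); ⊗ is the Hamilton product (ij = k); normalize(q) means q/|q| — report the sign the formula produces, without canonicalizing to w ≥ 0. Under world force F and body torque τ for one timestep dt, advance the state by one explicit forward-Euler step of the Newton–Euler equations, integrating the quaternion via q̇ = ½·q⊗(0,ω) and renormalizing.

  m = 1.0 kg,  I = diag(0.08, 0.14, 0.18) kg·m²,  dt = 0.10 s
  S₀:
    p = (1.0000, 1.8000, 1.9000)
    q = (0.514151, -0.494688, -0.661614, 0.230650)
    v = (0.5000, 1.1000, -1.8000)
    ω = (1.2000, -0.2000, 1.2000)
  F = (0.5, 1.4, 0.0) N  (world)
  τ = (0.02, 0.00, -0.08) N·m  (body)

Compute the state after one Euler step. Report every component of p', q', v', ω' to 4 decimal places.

ω×(Iω) gyroscopic = (-0.0096, -0.1440, -0.0144)
angular accel α = (0.3700, 1.0286, -0.3644)
new body rate ω' = (1.2370, -0.0971, 1.1636)
2q̇ = q⊗(0,ω) = (0.1845228, -0.1308256, 0.7675754, 1.5098556)
updated quaternion q' = (0.5215, -0.4994, -0.6210, 0.3050)
linear accel F/m = (0.5000, 1.4000, 0.0000)
p' = p + v·dt = (1.0500, 1.9100, 1.7200)
v + (F/m)dt = (0.5500, 1.2400, -1.8000)

p' = (1.0500, 1.9100, 1.7200)
q' = (0.5215, -0.4994, -0.6210, 0.3050)
v' = (0.5500, 1.2400, -1.8000)
ω' = (1.2370, -0.0971, 1.1636)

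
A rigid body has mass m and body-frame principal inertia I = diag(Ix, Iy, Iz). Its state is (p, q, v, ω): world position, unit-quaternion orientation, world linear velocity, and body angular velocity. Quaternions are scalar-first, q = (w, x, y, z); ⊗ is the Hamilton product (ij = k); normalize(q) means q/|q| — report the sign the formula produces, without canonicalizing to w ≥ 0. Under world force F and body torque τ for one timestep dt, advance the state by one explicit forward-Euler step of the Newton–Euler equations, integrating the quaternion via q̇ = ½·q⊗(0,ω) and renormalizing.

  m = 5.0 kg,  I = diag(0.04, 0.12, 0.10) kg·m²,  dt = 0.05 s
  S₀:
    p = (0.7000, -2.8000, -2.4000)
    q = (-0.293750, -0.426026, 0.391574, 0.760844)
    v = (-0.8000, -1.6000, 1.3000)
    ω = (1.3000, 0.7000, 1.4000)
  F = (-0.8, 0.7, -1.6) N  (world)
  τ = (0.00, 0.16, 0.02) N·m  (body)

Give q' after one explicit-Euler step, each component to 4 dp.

Hamilton product q⊗(0,ω) = (-0.7854496, -0.3662622, 1.3799086, -1.2185144)
q + ½dt·q⊗(0,ω), renormalized = (-0.3130, -0.4346, 0.4255, 0.7294)

q' = (-0.3130, -0.4346, 0.4255, 0.7294)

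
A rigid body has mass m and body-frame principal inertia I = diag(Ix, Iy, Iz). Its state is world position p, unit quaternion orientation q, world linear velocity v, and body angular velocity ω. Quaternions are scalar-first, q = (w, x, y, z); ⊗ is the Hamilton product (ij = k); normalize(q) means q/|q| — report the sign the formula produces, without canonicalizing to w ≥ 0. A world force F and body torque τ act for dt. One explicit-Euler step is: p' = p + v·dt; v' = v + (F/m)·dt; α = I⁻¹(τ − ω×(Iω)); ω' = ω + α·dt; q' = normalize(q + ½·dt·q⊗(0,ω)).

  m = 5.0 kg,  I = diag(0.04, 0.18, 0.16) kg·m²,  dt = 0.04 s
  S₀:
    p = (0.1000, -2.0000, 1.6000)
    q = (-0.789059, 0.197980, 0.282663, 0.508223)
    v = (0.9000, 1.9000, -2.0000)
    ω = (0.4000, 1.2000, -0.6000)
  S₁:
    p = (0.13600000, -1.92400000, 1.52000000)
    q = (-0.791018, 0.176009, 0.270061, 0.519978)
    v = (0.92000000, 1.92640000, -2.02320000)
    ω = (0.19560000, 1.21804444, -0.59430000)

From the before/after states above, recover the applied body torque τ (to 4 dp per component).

Δω = ω₁−ω₀ = (-0.20440000, 0.01804444, 0.00570000)
τ = I·(Δω/dt) + ω₀×(Iω₀) = (-0.1900, 0.1100, 0.0900)

τ = (-0.1900, 0.1100, 0.0900)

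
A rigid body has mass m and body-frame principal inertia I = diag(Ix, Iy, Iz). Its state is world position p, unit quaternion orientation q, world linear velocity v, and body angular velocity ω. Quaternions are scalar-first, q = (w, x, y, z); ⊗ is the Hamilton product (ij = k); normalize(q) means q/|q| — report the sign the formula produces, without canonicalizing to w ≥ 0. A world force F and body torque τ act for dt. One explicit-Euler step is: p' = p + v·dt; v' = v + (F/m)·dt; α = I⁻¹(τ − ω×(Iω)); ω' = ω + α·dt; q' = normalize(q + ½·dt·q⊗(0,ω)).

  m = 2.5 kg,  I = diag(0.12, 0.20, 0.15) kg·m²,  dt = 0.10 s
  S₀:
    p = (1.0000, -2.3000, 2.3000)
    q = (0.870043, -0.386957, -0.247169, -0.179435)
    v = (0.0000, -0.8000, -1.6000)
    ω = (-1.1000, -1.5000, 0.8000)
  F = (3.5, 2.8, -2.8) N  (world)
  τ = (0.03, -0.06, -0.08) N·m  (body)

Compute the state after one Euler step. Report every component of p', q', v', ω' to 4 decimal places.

p' = (1.0000, -2.3800, 2.1400)
q' = (0.8331, -0.4558, -0.2856, -0.1285)
v' = (0.1400, -0.6880, -1.7120)
ω' = (-1.1250, -1.5432, 0.6587)

(τ − ω×Iω)/I = (-0.2500, -0.4320, -1.4133)
ω + α·dt = (-1.1250, -1.5432, 0.6587)
q⊗(0,ω) = (-0.6528582, -1.4239350, -0.7981204, 1.0045840)
updated quaternion q' = (0.8331, -0.4558, -0.2856, -0.1285)
a = (1.4000, 1.1200, -1.1200)
new position p' = (1.0000, -2.3800, 2.1400)
v' = v + a·dt = (0.1400, -0.6880, -1.7120)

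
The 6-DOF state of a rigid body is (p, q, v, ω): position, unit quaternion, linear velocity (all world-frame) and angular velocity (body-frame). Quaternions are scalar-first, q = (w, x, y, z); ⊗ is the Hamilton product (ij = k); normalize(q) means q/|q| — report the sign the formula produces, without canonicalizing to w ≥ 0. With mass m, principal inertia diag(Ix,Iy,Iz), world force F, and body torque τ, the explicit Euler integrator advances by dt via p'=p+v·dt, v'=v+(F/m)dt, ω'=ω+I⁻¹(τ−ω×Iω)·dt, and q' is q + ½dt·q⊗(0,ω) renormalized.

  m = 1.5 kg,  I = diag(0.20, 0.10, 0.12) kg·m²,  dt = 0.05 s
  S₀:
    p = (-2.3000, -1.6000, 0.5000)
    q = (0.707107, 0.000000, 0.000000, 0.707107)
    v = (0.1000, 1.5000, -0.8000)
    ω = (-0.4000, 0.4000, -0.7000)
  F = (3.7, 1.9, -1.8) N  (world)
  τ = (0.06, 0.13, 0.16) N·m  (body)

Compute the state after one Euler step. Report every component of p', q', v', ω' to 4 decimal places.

p' = (-2.2950, -1.5250, 0.4600)
q' = (0.7193, -0.0141, 0.0000, 0.6946)
v' = (0.2233, 1.5633, -0.8600)
ω' = (-0.3836, 0.4538, -0.6400)

new position p' = (-2.2950, -1.5250, 0.4600)
v' = v + a·dt = (0.2233, 1.5633, -0.8600)
ω×(Iω) gyroscopic = (-0.0056, 0.0224, 0.0160)
angular accel α = (0.3280, 1.0760, 1.2000)
new body rate ω' = (-0.3836, 0.4538, -0.6400)
2q̇ = q⊗(0,ω) = (0.4949749, -0.5656856, 0.0000000, -0.4949749)
q' = normalize(q + ½dt·q⊗(0,ω)) = (0.7193, -0.0141, 0.0000, 0.6946)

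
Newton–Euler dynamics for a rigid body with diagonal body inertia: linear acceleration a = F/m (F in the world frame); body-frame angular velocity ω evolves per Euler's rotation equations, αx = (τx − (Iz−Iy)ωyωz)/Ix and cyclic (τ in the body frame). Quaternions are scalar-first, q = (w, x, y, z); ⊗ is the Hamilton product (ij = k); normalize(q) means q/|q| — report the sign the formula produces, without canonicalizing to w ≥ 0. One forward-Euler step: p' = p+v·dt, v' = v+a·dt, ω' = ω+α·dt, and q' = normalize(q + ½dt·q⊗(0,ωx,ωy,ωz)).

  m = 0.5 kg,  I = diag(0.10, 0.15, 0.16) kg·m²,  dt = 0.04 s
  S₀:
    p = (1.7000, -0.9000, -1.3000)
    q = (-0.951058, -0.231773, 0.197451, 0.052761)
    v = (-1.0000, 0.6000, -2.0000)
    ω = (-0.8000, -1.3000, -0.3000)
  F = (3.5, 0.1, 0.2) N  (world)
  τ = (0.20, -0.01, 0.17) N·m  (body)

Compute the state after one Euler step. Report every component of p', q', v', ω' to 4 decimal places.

p' = (1.6600, -0.8760, -1.3800)
q' = (-0.9489, -0.2163, 0.2198, 0.0676)
v' = (-0.7200, 0.6080, -1.9840)
ω' = (-0.7216, -1.2988, -0.2705)

precession coupling ω×(Iω) = (0.0039, -0.0144, 0.0520)
angular accel α = (1.9610, 0.0293, 0.7375)
ω' = ω + α·dt = (-0.7216, -1.2988, -0.2705)
Hamilton product q⊗(0,ω) = (0.0870962, 0.7702004, 1.1246347, 0.7445831)
q' = normalize(q + ½dt·q⊗(0,ω)) = (-0.9489, -0.2163, 0.2198, 0.0676)
linear accel F/m = (7.0000, 0.2000, 0.4000)
p' = p + v·dt = (1.6600, -0.8760, -1.3800)
v' = v + a·dt = (-0.7200, 0.6080, -1.9840)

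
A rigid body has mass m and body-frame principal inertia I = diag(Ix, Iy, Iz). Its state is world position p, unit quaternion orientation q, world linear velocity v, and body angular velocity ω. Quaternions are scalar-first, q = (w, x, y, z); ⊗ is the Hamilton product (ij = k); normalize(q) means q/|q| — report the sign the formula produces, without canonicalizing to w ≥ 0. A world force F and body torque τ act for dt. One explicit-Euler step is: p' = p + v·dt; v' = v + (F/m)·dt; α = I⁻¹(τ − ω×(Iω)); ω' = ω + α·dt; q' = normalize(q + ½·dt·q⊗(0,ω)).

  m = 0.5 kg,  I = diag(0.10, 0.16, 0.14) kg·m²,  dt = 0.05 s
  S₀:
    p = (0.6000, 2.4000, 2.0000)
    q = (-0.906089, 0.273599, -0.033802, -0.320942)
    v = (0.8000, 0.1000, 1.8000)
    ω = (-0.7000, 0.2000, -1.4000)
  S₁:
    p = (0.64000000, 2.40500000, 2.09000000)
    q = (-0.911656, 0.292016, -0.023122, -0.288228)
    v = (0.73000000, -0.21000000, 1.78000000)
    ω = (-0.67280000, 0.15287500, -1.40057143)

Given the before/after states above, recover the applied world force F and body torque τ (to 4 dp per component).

velocity change Δv = (-0.07000000, -0.31000000, -0.02000000)
applied force F = (-0.7000, -3.1000, -0.2000)
rate change Δω = (0.02720000, -0.04712500, -0.00057143)
applied torque τ = (0.0600, -0.1900, -0.0100)

F = (-0.7000, -3.1000, -0.2000)
τ = (0.0600, -0.1900, -0.0100)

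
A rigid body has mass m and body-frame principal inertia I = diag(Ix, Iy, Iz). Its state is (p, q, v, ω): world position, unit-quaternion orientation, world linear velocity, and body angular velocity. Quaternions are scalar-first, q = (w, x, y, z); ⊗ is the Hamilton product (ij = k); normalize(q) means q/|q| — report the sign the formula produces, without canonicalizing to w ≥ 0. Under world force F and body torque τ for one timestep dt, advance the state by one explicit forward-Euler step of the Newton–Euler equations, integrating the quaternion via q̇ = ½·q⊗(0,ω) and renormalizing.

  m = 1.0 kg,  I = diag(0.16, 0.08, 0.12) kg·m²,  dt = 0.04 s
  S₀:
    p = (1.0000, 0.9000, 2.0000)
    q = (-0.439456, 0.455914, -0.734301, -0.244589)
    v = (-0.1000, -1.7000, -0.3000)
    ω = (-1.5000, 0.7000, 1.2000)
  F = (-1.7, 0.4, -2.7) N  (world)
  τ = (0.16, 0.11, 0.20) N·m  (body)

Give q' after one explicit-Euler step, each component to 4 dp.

q' = (-0.4093, 0.4545, -0.7434, -0.2706)

2q̇ = q⊗(0,ω) = (1.4913885, -0.0507649, -0.4878325, -1.3096589)
updated quaternion q' = (-0.4093, 0.4545, -0.7434, -0.2706)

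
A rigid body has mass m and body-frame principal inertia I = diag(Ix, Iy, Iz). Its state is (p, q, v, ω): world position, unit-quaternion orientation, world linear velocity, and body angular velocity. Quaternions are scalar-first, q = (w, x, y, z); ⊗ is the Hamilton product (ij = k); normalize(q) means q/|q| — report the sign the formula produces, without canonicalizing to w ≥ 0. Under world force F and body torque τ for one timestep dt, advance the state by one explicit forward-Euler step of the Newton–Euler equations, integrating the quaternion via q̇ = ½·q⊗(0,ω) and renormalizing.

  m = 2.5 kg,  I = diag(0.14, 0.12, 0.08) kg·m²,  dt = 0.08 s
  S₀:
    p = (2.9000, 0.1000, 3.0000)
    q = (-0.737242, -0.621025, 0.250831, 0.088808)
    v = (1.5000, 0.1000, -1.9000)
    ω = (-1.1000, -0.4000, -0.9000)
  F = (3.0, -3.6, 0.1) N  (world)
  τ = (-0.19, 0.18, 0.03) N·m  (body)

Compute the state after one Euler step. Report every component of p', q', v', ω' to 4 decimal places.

p' = (3.0200, 0.1080, 2.8480)
q' = (-0.7560, -0.5952, 0.2360, 0.1361)
v' = (1.5960, -0.0152, -1.8968)
ω' = (-1.2003, -0.3196, -0.8612)

a = (1.2000, -1.4400, 0.0400)
new position p' = (3.0200, 0.1080, 2.8480)
new velocity v' = (1.5960, -0.0152, -1.8968)
ω×(Iω) gyroscopic = (-0.0144, 0.0594, -0.0088)
(τ − ω×Iω)/I = (-1.2543, 1.0050, 0.4850)
new body rate ω' = (-1.2003, -0.3196, -0.8612)
Hamilton product q⊗(0,ω) = (-0.5028679, 0.6207415, -0.3617145, 1.1878419)
q + ½dt·q⊗(0,ω), renormalized = (-0.7560, -0.5952, 0.2360, 0.1361)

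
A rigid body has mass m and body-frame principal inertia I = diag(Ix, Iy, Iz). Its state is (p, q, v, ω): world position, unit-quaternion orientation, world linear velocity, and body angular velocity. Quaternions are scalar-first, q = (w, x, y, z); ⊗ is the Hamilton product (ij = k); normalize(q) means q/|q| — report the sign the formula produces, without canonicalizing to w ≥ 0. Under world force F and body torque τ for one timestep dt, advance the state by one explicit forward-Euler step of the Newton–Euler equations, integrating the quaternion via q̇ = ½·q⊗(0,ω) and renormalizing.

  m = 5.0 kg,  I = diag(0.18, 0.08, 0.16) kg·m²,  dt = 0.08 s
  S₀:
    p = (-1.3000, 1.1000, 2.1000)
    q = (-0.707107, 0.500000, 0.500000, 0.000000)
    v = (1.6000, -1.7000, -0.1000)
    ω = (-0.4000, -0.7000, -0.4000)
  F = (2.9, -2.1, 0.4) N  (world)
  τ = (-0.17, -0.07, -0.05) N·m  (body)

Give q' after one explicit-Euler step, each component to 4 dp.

q⊗(0,ω) = (0.5500000, 0.0828428, 0.6949749, 0.1328428)
q + ½dt·q⊗(0,ω), renormalized = (-0.6847, 0.5030, 0.5275, 0.0053)

q' = (-0.6847, 0.5030, 0.5275, 0.0053)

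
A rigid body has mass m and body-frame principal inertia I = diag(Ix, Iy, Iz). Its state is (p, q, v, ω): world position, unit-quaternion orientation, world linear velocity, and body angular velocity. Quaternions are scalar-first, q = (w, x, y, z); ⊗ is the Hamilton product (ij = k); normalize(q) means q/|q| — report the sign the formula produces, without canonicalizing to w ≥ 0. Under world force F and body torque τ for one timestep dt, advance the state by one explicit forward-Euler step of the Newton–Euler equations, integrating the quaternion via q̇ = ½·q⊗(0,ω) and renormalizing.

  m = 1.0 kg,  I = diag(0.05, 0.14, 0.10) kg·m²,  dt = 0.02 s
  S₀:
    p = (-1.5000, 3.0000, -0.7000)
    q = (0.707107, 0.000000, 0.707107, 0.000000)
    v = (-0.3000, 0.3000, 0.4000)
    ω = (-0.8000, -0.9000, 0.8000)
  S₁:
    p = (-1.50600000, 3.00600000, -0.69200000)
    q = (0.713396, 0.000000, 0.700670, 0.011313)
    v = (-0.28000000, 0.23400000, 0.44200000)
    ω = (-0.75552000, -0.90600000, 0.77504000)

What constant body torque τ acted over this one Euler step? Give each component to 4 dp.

τ = (0.1400, -0.0100, -0.0600)

rate change Δω = (0.04448000, -0.00600000, -0.02496000)
precession coupling = (0.0288, 0.0320, 0.0648)
applied torque τ = (0.1400, -0.0100, -0.0600)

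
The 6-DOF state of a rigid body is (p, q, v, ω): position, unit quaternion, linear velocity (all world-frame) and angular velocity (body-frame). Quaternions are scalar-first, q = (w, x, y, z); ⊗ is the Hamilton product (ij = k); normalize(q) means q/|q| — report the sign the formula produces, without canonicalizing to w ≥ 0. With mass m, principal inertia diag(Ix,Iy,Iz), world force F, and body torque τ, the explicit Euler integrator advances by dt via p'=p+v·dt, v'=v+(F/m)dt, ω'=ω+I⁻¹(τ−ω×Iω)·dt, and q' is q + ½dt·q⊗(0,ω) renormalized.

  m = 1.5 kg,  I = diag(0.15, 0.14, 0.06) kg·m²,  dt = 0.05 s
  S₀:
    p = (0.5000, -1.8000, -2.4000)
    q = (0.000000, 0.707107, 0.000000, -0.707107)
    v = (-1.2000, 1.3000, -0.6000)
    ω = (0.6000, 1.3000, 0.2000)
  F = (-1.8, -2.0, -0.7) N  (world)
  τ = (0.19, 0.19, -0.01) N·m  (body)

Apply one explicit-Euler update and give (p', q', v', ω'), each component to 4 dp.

p' = (0.4400, -1.7350, -2.4300)
q' = (-0.0071, 0.7296, -0.0141, -0.6837)
v' = (-1.2600, 1.2333, -0.6233)
ω' = (0.6703, 1.3640, 0.1982)

precession coupling ω×(Iω) = (-0.0208, 0.0108, -0.0078)
α = I⁻¹(τ − ω×Iω) = (1.4053, 1.2800, -0.0367)
ω + α·dt = (0.6703, 1.3640, 0.1982)
2q̇ = q⊗(0,ω) = (-0.2828428, 0.9192391, -0.5656856, 0.9192391)
q + ½dt·q⊗(0,ω), renormalized = (-0.0071, 0.7296, -0.0141, -0.6837)
linear accel F/m = (-1.2000, -1.3333, -0.4667)
p' = p + v·dt = (0.4400, -1.7350, -2.4300)
new velocity v' = (-1.2600, 1.2333, -0.6233)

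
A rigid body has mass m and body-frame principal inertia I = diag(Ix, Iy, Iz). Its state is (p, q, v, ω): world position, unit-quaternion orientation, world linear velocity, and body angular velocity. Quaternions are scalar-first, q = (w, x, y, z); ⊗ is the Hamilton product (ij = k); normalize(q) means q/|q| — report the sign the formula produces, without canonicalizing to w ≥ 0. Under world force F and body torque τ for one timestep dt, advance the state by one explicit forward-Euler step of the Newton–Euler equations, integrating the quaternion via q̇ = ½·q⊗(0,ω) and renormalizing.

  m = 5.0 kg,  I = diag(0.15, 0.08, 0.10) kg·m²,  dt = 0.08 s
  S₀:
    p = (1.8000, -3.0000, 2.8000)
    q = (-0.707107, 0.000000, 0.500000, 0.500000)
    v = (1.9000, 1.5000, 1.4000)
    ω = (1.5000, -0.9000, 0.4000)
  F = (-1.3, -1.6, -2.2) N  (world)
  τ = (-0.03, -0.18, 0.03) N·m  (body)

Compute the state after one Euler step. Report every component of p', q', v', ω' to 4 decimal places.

gyro term ω×Iω = (-0.0072, 0.0300, 0.0945)
(τ − ω×Iω)/I = (-0.1520, -2.6250, -0.6450)
ω' = ω + α·dt = (1.4878, -1.1100, 0.3484)
2q̇ = q⊗(0,ω) = (0.2500000, -0.4106605, 1.3863963, -1.0328428)
q' = normalize(q + ½dt·q⊗(0,ω)) = (-0.6953, -0.0164, 0.5540, 0.4575)
a = (-0.2600, -0.3200, -0.4400)
p' = p + v·dt = (1.9520, -2.8800, 2.9120)
new velocity v' = (1.8792, 1.4744, 1.3648)

p' = (1.9520, -2.8800, 2.9120)
q' = (-0.6953, -0.0164, 0.5540, 0.4575)
v' = (1.8792, 1.4744, 1.3648)
ω' = (1.4878, -1.1100, 0.3484)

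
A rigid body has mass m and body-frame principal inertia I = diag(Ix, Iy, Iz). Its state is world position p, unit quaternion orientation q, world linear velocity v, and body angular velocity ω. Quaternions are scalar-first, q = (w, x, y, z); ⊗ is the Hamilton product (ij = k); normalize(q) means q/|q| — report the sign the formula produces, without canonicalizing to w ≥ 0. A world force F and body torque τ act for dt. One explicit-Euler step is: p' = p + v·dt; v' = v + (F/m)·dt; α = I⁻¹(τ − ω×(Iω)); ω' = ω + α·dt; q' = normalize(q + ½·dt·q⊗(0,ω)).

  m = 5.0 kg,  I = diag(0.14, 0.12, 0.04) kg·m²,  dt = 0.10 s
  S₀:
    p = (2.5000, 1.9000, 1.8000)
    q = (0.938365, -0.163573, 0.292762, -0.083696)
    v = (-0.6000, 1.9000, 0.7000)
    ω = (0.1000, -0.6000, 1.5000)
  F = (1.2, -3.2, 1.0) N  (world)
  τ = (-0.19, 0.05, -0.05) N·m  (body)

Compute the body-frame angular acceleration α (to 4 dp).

α = (-1.8714, 0.2917, -1.2800)

gyro term ω×Iω = (0.0720, 0.0150, 0.0012)
α = I⁻¹(τ − ω×Iω) = (-1.8714, 0.2917, -1.2800)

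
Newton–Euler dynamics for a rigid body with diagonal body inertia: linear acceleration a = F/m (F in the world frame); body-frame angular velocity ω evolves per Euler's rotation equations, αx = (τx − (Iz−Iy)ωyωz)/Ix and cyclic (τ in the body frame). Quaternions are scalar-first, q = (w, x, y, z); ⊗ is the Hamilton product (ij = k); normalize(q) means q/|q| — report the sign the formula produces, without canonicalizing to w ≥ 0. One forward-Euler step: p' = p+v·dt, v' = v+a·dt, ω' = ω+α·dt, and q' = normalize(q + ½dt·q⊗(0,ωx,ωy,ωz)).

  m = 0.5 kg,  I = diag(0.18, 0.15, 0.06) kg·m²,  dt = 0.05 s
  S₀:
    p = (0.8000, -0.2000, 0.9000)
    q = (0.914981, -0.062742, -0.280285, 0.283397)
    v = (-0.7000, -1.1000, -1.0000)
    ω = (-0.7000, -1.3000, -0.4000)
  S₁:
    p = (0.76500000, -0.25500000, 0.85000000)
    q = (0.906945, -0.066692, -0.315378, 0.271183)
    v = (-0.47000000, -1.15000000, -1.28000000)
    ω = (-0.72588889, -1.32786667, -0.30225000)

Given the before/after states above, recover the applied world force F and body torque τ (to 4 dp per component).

rate change Δω = (-0.02588889, -0.02786667, 0.09775000)
precession coupling = (-0.0468, 0.0336, -0.0273)
τ = I·(Δω/dt) + ω₀×(Iω₀) = (-0.1400, -0.0500, 0.0900)
Δv = v₁−v₀ = (0.23000000, -0.05000000, -0.28000000)
F = m·Δv/dt = (2.3000, -0.5000, -2.8000)

F = (2.3000, -0.5000, -2.8000)
τ = (-0.1400, -0.0500, 0.0900)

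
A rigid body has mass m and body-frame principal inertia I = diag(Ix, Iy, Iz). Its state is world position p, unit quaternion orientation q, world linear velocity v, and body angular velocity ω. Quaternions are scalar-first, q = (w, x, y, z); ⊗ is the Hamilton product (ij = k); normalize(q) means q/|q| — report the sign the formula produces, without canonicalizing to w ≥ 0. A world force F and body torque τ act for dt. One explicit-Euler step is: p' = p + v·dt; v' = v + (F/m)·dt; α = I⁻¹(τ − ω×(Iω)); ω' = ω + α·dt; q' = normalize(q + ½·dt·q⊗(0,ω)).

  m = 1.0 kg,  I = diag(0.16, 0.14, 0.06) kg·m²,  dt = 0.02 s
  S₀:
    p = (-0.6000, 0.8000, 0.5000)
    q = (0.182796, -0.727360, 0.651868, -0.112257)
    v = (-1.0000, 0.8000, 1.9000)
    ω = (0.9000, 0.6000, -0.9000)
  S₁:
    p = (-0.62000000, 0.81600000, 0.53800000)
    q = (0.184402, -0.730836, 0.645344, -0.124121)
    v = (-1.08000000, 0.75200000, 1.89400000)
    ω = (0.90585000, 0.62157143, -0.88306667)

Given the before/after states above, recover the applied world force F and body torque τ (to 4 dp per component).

rate change Δω = (0.00585000, 0.02157143, 0.01693333)
gyro term ω₀×Iω₀ = (0.0432, -0.0810, -0.0108)
τ = I·(Δω/dt) + ω₀×(Iω₀) = (0.0900, 0.0700, 0.0400)
Δv = v₁−v₀ = (-0.08000000, -0.04800000, -0.00600000)
F = m·Δv/dt = (-4.0000, -2.4000, -0.3000)

F = (-4.0000, -2.4000, -0.3000)
τ = (0.0900, 0.0700, 0.0400)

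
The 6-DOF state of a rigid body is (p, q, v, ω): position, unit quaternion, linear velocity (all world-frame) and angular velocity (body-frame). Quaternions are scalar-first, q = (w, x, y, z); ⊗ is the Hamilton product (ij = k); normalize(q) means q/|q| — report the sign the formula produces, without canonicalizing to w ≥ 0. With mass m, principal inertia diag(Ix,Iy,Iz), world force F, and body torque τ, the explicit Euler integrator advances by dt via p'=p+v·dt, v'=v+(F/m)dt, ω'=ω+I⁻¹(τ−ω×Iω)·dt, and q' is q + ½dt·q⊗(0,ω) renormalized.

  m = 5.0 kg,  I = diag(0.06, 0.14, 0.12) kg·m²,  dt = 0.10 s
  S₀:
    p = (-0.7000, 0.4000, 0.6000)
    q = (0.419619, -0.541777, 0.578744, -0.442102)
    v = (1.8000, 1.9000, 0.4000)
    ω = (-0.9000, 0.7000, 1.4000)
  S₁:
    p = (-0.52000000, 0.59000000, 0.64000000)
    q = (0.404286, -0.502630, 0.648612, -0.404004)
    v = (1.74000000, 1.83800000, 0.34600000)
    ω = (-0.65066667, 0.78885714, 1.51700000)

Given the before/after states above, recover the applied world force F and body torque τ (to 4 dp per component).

F = (-3.0000, -3.1000, -2.7000)
τ = (0.1300, 0.2000, 0.0900)

ω₁ − ω₀ = (0.24933333, 0.08885714, 0.11700000)
τ = I·(Δω/dt) + ω₀×(Iω₀) = (0.1300, 0.2000, 0.0900)
velocity change Δv = (-0.06000000, -0.06200000, -0.05400000)
applied force F = (-3.0000, -3.1000, -2.7000)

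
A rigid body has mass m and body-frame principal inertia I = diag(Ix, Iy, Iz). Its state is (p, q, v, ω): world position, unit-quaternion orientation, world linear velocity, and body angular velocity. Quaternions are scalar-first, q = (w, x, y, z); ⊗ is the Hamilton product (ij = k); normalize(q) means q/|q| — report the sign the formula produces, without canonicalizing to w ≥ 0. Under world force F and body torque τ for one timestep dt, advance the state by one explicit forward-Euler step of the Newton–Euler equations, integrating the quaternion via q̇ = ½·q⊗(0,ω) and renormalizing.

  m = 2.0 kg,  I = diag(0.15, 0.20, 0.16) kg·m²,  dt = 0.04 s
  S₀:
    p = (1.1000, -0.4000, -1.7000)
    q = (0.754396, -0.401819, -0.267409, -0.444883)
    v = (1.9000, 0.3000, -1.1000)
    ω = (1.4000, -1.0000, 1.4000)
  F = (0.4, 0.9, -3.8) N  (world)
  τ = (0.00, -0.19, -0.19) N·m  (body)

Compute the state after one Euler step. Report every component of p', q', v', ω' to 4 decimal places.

a = F/m = (0.2000, 0.4500, -1.9000)
new position p' = (1.1760, -0.3880, -1.7440)
v + (F/m)dt = (1.9080, 0.3180, -1.1760)
gyro term ω×Iω = (0.0560, -0.0196, -0.0700)
(τ − ω×Iω)/I = (-0.3733, -0.8520, -0.7500)
ω + α·dt = (1.3851, -1.0341, 1.3700)
2q̇ = q⊗(0,ω) = (0.9179738, 0.2368988, -0.8146856, 1.8323460)
q' = normalize(q + ½dt·q⊗(0,ω)) = (0.7720, -0.3967, -0.2834, -0.4078)

p' = (1.1760, -0.3880, -1.7440)
q' = (0.7720, -0.3967, -0.2834, -0.4078)
v' = (1.9080, 0.3180, -1.1760)
ω' = (1.3851, -1.0341, 1.3700)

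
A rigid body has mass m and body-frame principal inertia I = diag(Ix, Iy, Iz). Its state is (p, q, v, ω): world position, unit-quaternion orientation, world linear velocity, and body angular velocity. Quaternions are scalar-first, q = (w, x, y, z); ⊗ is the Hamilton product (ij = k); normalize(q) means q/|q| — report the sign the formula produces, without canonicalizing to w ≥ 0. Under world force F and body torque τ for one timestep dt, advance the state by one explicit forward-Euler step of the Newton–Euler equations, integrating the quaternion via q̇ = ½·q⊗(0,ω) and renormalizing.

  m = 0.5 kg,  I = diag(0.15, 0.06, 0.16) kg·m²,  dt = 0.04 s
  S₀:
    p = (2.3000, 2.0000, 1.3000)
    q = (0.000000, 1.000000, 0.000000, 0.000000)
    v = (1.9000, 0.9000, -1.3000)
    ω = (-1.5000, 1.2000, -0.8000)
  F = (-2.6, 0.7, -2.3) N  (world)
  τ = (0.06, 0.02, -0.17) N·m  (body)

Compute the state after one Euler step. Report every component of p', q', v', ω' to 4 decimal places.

a = F/m = (-5.2000, 1.4000, -4.6000)
new position p' = (2.3760, 2.0360, 1.2480)
v + (F/m)dt = (1.6920, 0.9560, -1.4840)
gyro term ω×Iω = (-0.0960, -0.0120, 0.1620)
(τ − ω×Iω)/I = (1.0400, 0.5333, -2.0750)
new body rate ω' = (-1.4584, 1.2213, -0.8830)
2q̇ = q⊗(0,ω) = (1.5000000, 0.0000000, 0.8000000, 1.2000000)
q' = normalize(q + ½dt·q⊗(0,ω)) = (0.0300, 0.9991, 0.0160, 0.0240)

p' = (2.3760, 2.0360, 1.2480)
q' = (0.0300, 0.9991, 0.0160, 0.0240)
v' = (1.6920, 0.9560, -1.4840)
ω' = (-1.4584, 1.2213, -0.8830)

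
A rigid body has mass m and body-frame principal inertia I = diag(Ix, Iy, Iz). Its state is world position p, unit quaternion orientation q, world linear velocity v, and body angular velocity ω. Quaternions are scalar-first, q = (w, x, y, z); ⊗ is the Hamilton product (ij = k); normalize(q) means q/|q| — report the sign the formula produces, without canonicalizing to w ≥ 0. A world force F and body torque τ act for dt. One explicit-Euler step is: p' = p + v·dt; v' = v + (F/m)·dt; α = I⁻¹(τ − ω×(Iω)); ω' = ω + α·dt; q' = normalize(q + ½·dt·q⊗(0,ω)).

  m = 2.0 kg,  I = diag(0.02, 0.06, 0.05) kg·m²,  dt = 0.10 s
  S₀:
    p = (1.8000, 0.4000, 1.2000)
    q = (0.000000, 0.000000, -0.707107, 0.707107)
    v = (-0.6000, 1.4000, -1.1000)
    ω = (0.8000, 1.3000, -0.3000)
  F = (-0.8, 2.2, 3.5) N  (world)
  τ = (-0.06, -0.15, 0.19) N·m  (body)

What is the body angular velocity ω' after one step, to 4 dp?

precession coupling ω×(Iω) = (0.0039, 0.0072, 0.0416)
α = I⁻¹(τ − ω×Iω) = (-3.1950, -2.6200, 2.9680)
ω + α·dt = (0.4805, 1.0380, -0.0032)

ω' = (0.4805, 1.0380, -0.0032)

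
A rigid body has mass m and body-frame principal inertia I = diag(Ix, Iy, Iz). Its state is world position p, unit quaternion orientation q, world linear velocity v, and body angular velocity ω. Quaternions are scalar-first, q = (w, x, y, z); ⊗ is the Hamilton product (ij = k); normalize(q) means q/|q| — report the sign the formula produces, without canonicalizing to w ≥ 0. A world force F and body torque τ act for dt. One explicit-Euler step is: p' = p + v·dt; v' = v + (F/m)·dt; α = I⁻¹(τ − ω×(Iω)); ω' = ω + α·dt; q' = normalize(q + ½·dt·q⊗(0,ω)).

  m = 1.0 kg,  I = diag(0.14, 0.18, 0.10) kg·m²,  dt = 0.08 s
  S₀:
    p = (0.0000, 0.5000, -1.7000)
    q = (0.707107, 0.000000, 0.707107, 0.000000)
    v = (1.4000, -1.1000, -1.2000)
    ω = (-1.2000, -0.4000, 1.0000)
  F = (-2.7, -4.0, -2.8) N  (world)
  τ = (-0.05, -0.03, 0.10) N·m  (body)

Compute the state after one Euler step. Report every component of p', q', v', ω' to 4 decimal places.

p' = (0.1120, 0.4120, -1.7960)
q' = (0.7169, -0.0056, 0.6944, 0.0621)
v' = (1.1840, -1.4200, -1.4240)
ω' = (-1.2469, -0.3920, 1.0646)

(τ − ω×Iω)/I = (-0.5857, 0.1000, 0.8080)
ω + α·dt = (-1.2469, -0.3920, 1.0646)
q⊗(0,ω) = (0.2828428, -0.1414214, -0.2828428, 1.5556354)
updated quaternion q' = (0.7169, -0.0056, 0.6944, 0.0621)
a = F/m = (-2.7000, -4.0000, -2.8000)
p + v·dt = (0.1120, 0.4120, -1.7960)
v' = v + a·dt = (1.1840, -1.4200, -1.4240)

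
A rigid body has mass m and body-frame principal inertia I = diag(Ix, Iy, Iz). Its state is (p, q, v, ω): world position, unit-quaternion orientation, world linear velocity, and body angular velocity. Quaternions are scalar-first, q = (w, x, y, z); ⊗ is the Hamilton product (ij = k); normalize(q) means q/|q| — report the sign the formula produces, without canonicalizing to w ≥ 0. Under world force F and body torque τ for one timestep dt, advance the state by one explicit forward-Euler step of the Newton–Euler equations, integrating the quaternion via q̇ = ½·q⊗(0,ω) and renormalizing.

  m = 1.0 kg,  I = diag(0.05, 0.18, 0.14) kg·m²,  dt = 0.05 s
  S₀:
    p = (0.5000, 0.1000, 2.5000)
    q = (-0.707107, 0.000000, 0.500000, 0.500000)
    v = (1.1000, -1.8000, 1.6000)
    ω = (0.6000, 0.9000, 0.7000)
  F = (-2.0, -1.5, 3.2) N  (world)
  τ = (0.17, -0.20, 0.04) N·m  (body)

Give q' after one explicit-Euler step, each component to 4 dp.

Hamilton product q⊗(0,ω) = (-0.8000000, -0.5242642, -0.3363963, -0.7949749)
q + ½dt·q⊗(0,ω), renormalized = (-0.7267, -0.0131, 0.4913, 0.4799)

q' = (-0.7267, -0.0131, 0.4913, 0.4799)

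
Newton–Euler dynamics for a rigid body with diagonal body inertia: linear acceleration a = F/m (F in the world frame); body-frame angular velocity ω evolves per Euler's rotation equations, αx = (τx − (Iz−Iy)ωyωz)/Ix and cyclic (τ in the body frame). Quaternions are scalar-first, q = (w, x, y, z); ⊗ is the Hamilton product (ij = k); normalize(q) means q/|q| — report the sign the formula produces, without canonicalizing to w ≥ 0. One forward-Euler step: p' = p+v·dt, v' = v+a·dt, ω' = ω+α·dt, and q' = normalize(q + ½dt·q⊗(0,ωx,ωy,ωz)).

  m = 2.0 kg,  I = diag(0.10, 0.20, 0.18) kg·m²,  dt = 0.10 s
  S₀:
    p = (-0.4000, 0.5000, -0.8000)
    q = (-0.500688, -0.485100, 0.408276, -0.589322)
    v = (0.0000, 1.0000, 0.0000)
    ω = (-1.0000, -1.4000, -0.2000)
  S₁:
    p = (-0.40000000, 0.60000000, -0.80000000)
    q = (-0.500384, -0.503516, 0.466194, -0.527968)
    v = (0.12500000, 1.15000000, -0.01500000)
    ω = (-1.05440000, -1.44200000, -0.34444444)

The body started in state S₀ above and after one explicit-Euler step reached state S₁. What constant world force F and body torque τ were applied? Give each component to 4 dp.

F = (2.5000, 3.0000, -0.3000)
τ = (-0.0600, -0.1000, -0.1200)

ω₁ − ω₀ = (-0.05440000, -0.04200000, -0.14444444)
precession coupling = (-0.0056, -0.0160, 0.1400)
τ = I·(Δω/dt) + ω₀×(Iω₀) = (-0.0600, -0.1000, -0.1200)
v₁ − v₀ = (0.12500000, 0.15000000, -0.01500000)
F = m·Δv/dt = (2.5000, 3.0000, -0.3000)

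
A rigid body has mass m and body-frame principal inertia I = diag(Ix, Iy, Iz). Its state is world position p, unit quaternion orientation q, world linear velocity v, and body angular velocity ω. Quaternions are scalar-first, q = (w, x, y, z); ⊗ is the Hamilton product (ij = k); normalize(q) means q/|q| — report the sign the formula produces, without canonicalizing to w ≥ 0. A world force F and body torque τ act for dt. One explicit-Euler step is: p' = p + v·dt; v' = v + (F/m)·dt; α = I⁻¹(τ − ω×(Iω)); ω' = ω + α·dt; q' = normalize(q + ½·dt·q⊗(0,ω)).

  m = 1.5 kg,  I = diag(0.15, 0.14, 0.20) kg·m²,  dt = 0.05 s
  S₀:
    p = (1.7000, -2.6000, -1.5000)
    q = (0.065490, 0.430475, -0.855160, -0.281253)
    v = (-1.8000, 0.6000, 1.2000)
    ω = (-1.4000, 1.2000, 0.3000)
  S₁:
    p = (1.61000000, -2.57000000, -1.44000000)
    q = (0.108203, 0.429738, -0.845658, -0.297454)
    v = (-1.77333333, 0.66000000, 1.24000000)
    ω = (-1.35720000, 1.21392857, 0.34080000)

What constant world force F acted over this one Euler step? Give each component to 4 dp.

Δv = v₁−v₀ = (0.02666667, 0.06000000, 0.04000000)
m·(v₁−v₀)/dt = (0.8000, 1.8000, 1.2000)

F = (0.8000, 1.8000, 1.2000)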